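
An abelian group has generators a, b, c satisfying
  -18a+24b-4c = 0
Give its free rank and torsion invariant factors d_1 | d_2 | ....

Answer: M ≅ ℤ^2 ⊕ ℤ/2

Derivation:
rank_ℚ(R)=1; free=3−1=2
SNF(R) diag = [2] → torsion [2]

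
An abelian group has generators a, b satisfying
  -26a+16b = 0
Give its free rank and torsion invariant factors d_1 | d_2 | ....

rank_ℚ(R)=1; free=2−1=1
SNF(R) diag = [2] → torsion [2]

Answer: M ≅ ℤ^1 ⊕ ℤ/2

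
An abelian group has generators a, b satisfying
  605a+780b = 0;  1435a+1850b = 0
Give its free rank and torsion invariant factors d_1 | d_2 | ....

rank_ℚ(R)=2; free=2−2=0
SNF(R) diag = [5, 10] → torsion [5, 10]

Answer: M ≅ ℤ/5 ⊕ ℤ/10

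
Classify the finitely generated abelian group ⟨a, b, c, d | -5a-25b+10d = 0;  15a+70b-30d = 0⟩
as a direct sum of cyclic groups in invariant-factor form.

Answer: M ≅ ℤ^2 ⊕ ℤ/5 ⊕ ℤ/5

Derivation:
rank_ℚ(R)=2; free=4−2=2
SNF(R) diag = [5, 5] → torsion [5, 5]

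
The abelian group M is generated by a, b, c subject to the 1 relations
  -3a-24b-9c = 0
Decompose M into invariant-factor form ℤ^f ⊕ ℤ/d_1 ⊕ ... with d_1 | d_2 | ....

Answer: M ≅ ℤ^2 ⊕ ℤ/3

Derivation:
rank_ℚ(R)=1; free=3−1=2
SNF(R) diag = [3] → torsion [3]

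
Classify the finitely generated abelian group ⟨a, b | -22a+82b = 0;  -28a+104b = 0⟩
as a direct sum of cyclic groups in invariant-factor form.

Answer: M ≅ ℤ/2 ⊕ ℤ/4

Derivation:
rank_ℚ(R)=2; free=2−2=0
SNF(R) diag = [2, 4] → torsion [2, 4]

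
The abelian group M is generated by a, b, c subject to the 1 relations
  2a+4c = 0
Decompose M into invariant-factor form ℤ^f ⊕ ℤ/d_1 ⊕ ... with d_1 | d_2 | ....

Answer: M ≅ ℤ^2 ⊕ ℤ/2

Derivation:
rank_ℚ(R)=1; free=3−1=2
SNF(R) diag = [2] → torsion [2]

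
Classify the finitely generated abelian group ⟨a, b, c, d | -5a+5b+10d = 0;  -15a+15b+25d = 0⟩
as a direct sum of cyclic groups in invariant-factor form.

Answer: M ≅ ℤ^2 ⊕ ℤ/5 ⊕ ℤ/5

Derivation:
rank_ℚ(R)=2; free=4−2=2
SNF(R) diag = [5, 5] → torsion [5, 5]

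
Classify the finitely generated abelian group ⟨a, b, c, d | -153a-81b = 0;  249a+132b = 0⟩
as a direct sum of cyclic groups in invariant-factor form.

rank_ℚ(R)=2; free=4−2=2
SNF(R) diag = [3, 9] → torsion [3, 9]

Answer: M ≅ ℤ^2 ⊕ ℤ/3 ⊕ ℤ/9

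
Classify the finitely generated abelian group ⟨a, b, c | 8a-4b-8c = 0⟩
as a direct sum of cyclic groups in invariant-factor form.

Answer: M ≅ ℤ^2 ⊕ ℤ/4

Derivation:
rank_ℚ(R)=1; free=3−1=2
SNF(R) diag = [4] → torsion [4]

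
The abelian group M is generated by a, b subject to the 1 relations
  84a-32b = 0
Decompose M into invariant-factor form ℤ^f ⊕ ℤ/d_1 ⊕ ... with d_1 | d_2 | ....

rank_ℚ(R)=1; free=2−1=1
SNF(R) diag = [4] → torsion [4]

Answer: M ≅ ℤ^1 ⊕ ℤ/4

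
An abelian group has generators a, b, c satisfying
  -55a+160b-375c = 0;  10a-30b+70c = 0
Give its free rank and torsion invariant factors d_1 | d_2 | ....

rank_ℚ(R)=2; free=3−2=1
SNF(R) diag = [5, 10] → torsion [5, 10]

Answer: M ≅ ℤ^1 ⊕ ℤ/5 ⊕ ℤ/10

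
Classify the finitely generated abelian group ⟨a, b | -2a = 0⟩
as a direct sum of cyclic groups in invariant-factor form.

rank_ℚ(R)=1; free=2−1=1
SNF(R) diag = [2] → torsion [2]

Answer: M ≅ ℤ^1 ⊕ ℤ/2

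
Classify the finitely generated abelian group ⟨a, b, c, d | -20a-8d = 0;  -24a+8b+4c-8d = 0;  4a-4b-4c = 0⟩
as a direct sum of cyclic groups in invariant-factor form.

Answer: M ≅ ℤ^1 ⊕ ℤ/4 ⊕ ℤ/4 ⊕ ℤ/4

Derivation:
rank_ℚ(R)=3; free=4−3=1
SNF(R) diag = [4, 4, 4] → torsion [4, 4, 4]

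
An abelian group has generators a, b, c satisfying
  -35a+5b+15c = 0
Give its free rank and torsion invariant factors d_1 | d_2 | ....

Answer: M ≅ ℤ^2 ⊕ ℤ/5

Derivation:
rank_ℚ(R)=1; free=3−1=2
SNF(R) diag = [5] → torsion [5]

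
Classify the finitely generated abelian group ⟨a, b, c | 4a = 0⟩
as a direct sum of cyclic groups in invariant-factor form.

Answer: M ≅ ℤ^2 ⊕ ℤ/4

Derivation:
rank_ℚ(R)=1; free=3−1=2
SNF(R) diag = [4] → torsion [4]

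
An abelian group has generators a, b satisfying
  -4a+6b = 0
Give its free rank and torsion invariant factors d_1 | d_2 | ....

rank_ℚ(R)=1; free=2−1=1
SNF(R) diag = [2] → torsion [2]

Answer: M ≅ ℤ^1 ⊕ ℤ/2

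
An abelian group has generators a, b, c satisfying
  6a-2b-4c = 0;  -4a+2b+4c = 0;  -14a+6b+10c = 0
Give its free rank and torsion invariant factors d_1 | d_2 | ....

rank_ℚ(R)=3; free=3−3=0
SNF(R) diag = [2, 2, 2] → torsion [2, 2, 2]

Answer: M ≅ ℤ/2 ⊕ ℤ/2 ⊕ ℤ/2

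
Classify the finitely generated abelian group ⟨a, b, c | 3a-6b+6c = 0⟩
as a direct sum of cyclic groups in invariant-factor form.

Answer: M ≅ ℤ^2 ⊕ ℤ/3

Derivation:
rank_ℚ(R)=1; free=3−1=2
SNF(R) diag = [3] → torsion [3]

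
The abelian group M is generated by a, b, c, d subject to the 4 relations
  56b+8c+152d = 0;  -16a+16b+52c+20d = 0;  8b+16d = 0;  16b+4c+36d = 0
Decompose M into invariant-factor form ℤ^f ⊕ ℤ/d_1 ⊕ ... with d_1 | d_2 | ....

Answer: M ≅ ℤ/4 ⊕ ℤ/8 ⊕ ℤ/16 ⊕ ℤ/32

Derivation:
rank_ℚ(R)=4; free=4−4=0
SNF(R) diag = [4, 8, 16, 32] → torsion [4, 8, 16, 32]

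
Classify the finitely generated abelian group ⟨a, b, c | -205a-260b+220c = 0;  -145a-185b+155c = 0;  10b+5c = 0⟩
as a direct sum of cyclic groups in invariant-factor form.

rank_ℚ(R)=3; free=3−3=0
SNF(R) diag = [5, 5, 5] → torsion [5, 5, 5]

Answer: M ≅ ℤ/5 ⊕ ℤ/5 ⊕ ℤ/5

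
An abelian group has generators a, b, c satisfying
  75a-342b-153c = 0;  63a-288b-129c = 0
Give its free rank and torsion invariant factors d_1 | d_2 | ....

Answer: M ≅ ℤ^1 ⊕ ℤ/3 ⊕ ℤ/6

Derivation:
rank_ℚ(R)=2; free=3−2=1
SNF(R) diag = [3, 6] → torsion [3, 6]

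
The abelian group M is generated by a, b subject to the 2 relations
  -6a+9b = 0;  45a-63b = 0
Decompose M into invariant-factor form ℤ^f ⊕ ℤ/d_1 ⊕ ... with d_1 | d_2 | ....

rank_ℚ(R)=2; free=2−2=0
SNF(R) diag = [3, 9] → torsion [3, 9]

Answer: M ≅ ℤ/3 ⊕ ℤ/9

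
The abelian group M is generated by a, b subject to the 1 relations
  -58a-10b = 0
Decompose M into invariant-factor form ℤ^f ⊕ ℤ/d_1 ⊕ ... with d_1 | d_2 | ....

Answer: M ≅ ℤ^1 ⊕ ℤ/2

Derivation:
rank_ℚ(R)=1; free=2−1=1
SNF(R) diag = [2] → torsion [2]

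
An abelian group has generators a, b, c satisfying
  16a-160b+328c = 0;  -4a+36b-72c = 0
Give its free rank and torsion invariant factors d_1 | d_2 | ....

rank_ℚ(R)=2; free=3−2=1
SNF(R) diag = [4, 8] → torsion [4, 8]

Answer: M ≅ ℤ^1 ⊕ ℤ/4 ⊕ ℤ/8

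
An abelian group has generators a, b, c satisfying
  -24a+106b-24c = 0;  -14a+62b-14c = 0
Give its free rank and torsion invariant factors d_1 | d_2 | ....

Answer: M ≅ ℤ^1 ⊕ ℤ/2 ⊕ ℤ/2

Derivation:
rank_ℚ(R)=2; free=3−2=1
SNF(R) diag = [2, 2] → torsion [2, 2]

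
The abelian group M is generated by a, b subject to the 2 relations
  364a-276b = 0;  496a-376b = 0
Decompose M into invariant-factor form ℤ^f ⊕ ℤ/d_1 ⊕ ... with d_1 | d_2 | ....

Answer: M ≅ ℤ/4 ⊕ ℤ/8

Derivation:
rank_ℚ(R)=2; free=2−2=0
SNF(R) diag = [4, 8] → torsion [4, 8]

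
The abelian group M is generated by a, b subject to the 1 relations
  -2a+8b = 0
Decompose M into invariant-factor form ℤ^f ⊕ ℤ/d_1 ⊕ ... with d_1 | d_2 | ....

Answer: M ≅ ℤ^1 ⊕ ℤ/2

Derivation:
rank_ℚ(R)=1; free=2−1=1
SNF(R) diag = [2] → torsion [2]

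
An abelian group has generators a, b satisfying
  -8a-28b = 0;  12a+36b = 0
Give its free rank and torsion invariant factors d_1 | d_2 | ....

rank_ℚ(R)=2; free=2−2=0
SNF(R) diag = [4, 12] → torsion [4, 12]

Answer: M ≅ ℤ/4 ⊕ ℤ/12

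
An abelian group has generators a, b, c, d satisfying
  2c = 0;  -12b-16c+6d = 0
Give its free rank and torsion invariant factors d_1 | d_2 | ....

rank_ℚ(R)=2; free=4−2=2
SNF(R) diag = [2, 6] → torsion [2, 6]

Answer: M ≅ ℤ^2 ⊕ ℤ/2 ⊕ ℤ/6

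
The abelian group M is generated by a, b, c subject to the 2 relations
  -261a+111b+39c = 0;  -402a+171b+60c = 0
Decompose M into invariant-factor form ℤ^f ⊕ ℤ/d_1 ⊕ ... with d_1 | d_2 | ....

Answer: M ≅ ℤ^1 ⊕ ℤ/3 ⊕ ℤ/3

Derivation:
rank_ℚ(R)=2; free=3−2=1
SNF(R) diag = [3, 3] → torsion [3, 3]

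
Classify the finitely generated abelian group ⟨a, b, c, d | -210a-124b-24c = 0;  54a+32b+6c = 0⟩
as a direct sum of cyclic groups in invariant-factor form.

Answer: M ≅ ℤ^2 ⊕ ℤ/2 ⊕ ℤ/6

Derivation:
rank_ℚ(R)=2; free=4−2=2
SNF(R) diag = [2, 6] → torsion [2, 6]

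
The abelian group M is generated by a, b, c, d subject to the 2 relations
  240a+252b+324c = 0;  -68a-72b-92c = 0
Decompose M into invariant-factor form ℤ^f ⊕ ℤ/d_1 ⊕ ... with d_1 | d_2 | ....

Answer: M ≅ ℤ^2 ⊕ ℤ/4 ⊕ ℤ/12

Derivation:
rank_ℚ(R)=2; free=4−2=2
SNF(R) diag = [4, 12] → torsion [4, 12]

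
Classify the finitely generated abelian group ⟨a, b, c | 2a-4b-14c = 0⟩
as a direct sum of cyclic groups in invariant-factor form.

rank_ℚ(R)=1; free=3−1=2
SNF(R) diag = [2] → torsion [2]

Answer: M ≅ ℤ^2 ⊕ ℤ/2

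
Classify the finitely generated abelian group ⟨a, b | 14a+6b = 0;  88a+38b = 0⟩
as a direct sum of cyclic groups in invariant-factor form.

rank_ℚ(R)=2; free=2−2=0
SNF(R) diag = [2, 2] → torsion [2, 2]

Answer: M ≅ ℤ/2 ⊕ ℤ/2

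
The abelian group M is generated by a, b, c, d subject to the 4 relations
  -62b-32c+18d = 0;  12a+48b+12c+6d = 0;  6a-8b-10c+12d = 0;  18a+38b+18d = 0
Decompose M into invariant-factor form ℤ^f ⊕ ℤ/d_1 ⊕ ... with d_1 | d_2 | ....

Answer: M ≅ ℤ/2 ⊕ ℤ/2 ⊕ ℤ/6 ⊕ ℤ/18

Derivation:
rank_ℚ(R)=4; free=4−4=0
SNF(R) diag = [2, 2, 6, 18] → torsion [2, 2, 6, 18]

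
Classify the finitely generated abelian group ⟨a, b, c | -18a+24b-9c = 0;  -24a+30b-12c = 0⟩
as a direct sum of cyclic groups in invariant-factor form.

rank_ℚ(R)=2; free=3−2=1
SNF(R) diag = [3, 6] → torsion [3, 6]

Answer: M ≅ ℤ^1 ⊕ ℤ/3 ⊕ ℤ/6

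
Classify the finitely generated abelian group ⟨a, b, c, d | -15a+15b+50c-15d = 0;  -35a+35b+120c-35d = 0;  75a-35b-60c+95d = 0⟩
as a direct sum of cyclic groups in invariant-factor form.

Answer: M ≅ ℤ^1 ⊕ ℤ/5 ⊕ ℤ/10 ⊕ ℤ/20

Derivation:
rank_ℚ(R)=3; free=4−3=1
SNF(R) diag = [5, 10, 20] → torsion [5, 10, 20]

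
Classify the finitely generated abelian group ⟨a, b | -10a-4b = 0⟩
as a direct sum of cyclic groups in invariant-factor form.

Answer: M ≅ ℤ^1 ⊕ ℤ/2

Derivation:
rank_ℚ(R)=1; free=2−1=1
SNF(R) diag = [2] → torsion [2]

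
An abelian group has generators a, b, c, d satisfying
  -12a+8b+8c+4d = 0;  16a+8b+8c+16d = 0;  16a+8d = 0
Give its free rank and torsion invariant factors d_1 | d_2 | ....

Answer: M ≅ ℤ^1 ⊕ ℤ/4 ⊕ ℤ/8 ⊕ ℤ/8

Derivation:
rank_ℚ(R)=3; free=4−3=1
SNF(R) diag = [4, 8, 8] → torsion [4, 8, 8]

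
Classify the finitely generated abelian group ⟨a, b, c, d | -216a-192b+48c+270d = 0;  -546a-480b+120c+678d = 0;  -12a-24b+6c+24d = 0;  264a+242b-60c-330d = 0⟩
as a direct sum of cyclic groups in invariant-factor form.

rank_ℚ(R)=4; free=4−4=0
SNF(R) diag = [2, 6, 6, 18] → torsion [2, 6, 6, 18]

Answer: M ≅ ℤ/2 ⊕ ℤ/6 ⊕ ℤ/6 ⊕ ℤ/18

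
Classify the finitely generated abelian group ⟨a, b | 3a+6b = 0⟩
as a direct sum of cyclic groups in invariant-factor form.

Answer: M ≅ ℤ^1 ⊕ ℤ/3

Derivation:
rank_ℚ(R)=1; free=2−1=1
SNF(R) diag = [3] → torsion [3]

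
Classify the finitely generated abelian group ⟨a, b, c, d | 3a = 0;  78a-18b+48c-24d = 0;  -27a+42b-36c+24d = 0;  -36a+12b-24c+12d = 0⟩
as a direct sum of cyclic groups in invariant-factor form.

rank_ℚ(R)=4; free=4−4=0
SNF(R) diag = [3, 6, 12, 12] → torsion [3, 6, 12, 12]

Answer: M ≅ ℤ/3 ⊕ ℤ/6 ⊕ ℤ/12 ⊕ ℤ/12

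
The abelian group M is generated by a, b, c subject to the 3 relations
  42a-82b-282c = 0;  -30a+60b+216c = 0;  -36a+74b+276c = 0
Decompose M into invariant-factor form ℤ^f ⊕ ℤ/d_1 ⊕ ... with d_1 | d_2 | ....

Answer: M ≅ ℤ/2 ⊕ ℤ/6 ⊕ ℤ/18

Derivation:
rank_ℚ(R)=3; free=3−3=0
SNF(R) diag = [2, 6, 18] → torsion [2, 6, 18]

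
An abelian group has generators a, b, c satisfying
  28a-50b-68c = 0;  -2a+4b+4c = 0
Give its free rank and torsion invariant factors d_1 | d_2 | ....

Answer: M ≅ ℤ^1 ⊕ ℤ/2 ⊕ ℤ/6

Derivation:
rank_ℚ(R)=2; free=3−2=1
SNF(R) diag = [2, 6] → torsion [2, 6]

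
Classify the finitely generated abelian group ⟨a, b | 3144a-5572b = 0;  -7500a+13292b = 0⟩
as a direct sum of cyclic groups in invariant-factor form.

Answer: M ≅ ℤ/4 ⊕ ℤ/12

Derivation:
rank_ℚ(R)=2; free=2−2=0
SNF(R) diag = [4, 12] → torsion [4, 12]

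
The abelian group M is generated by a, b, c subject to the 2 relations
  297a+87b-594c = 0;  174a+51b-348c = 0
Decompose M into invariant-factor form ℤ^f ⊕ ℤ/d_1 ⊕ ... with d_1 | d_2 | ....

Answer: M ≅ ℤ^1 ⊕ ℤ/3 ⊕ ℤ/3

Derivation:
rank_ℚ(R)=2; free=3−2=1
SNF(R) diag = [3, 3] → torsion [3, 3]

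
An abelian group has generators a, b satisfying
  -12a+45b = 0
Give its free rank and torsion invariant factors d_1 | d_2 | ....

Answer: M ≅ ℤ^1 ⊕ ℤ/3

Derivation:
rank_ℚ(R)=1; free=2−1=1
SNF(R) diag = [3] → torsion [3]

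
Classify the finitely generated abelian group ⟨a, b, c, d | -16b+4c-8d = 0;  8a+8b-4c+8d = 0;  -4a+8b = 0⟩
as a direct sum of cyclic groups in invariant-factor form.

Answer: M ≅ ℤ^1 ⊕ ℤ/4 ⊕ ℤ/4 ⊕ ℤ/8

Derivation:
rank_ℚ(R)=3; free=4−3=1
SNF(R) diag = [4, 4, 8] → torsion [4, 4, 8]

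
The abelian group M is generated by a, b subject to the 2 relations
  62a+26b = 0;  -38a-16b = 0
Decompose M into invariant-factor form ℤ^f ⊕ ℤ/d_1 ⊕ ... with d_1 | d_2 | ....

rank_ℚ(R)=2; free=2−2=0
SNF(R) diag = [2, 2] → torsion [2, 2]

Answer: M ≅ ℤ/2 ⊕ ℤ/2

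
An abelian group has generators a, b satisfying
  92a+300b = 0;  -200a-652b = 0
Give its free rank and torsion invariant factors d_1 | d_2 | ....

rank_ℚ(R)=2; free=2−2=0
SNF(R) diag = [4, 4] → torsion [4, 4]

Answer: M ≅ ℤ/4 ⊕ ℤ/4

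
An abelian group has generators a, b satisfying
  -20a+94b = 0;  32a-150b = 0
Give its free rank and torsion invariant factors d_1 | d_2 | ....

rank_ℚ(R)=2; free=2−2=0
SNF(R) diag = [2, 4] → torsion [2, 4]

Answer: M ≅ ℤ/2 ⊕ ℤ/4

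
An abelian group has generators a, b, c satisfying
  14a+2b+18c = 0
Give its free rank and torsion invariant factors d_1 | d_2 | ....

rank_ℚ(R)=1; free=3−1=2
SNF(R) diag = [2] → torsion [2]

Answer: M ≅ ℤ^2 ⊕ ℤ/2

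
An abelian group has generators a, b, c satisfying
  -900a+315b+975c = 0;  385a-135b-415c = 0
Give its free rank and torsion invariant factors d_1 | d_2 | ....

Answer: M ≅ ℤ^1 ⊕ ℤ/5 ⊕ ℤ/15

Derivation:
rank_ℚ(R)=2; free=3−2=1
SNF(R) diag = [5, 15] → torsion [5, 15]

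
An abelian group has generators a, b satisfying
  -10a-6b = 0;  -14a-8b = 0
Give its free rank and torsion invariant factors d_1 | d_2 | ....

Answer: M ≅ ℤ/2 ⊕ ℤ/2

Derivation:
rank_ℚ(R)=2; free=2−2=0
SNF(R) diag = [2, 2] → torsion [2, 2]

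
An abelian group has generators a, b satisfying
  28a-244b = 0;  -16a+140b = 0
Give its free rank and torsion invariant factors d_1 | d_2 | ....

Answer: M ≅ ℤ/4 ⊕ ℤ/4

Derivation:
rank_ℚ(R)=2; free=2−2=0
SNF(R) diag = [4, 4] → torsion [4, 4]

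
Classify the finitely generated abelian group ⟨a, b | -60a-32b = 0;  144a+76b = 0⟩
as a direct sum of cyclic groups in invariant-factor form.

Answer: M ≅ ℤ/4 ⊕ ℤ/12

Derivation:
rank_ℚ(R)=2; free=2−2=0
SNF(R) diag = [4, 12] → torsion [4, 12]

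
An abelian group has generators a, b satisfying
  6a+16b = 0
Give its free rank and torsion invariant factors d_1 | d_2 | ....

rank_ℚ(R)=1; free=2−1=1
SNF(R) diag = [2] → torsion [2]

Answer: M ≅ ℤ^1 ⊕ ℤ/2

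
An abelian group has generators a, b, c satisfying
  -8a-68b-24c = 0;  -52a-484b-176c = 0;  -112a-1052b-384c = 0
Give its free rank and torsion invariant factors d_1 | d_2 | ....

Answer: M ≅ ℤ/4 ⊕ ℤ/4 ⊕ ℤ/8

Derivation:
rank_ℚ(R)=3; free=3−3=0
SNF(R) diag = [4, 4, 8] → torsion [4, 4, 8]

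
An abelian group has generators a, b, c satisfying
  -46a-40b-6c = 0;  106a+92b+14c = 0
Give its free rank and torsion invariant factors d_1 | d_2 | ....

Answer: M ≅ ℤ^1 ⊕ ℤ/2 ⊕ ℤ/4

Derivation:
rank_ℚ(R)=2; free=3−2=1
SNF(R) diag = [2, 4] → torsion [2, 4]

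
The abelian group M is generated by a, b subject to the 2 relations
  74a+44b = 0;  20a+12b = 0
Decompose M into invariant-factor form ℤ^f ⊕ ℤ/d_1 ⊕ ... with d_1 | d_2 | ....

Answer: M ≅ ℤ/2 ⊕ ℤ/4

Derivation:
rank_ℚ(R)=2; free=2−2=0
SNF(R) diag = [2, 4] → torsion [2, 4]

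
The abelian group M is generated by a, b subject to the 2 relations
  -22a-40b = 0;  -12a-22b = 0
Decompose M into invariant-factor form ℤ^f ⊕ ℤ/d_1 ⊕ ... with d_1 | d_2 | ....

rank_ℚ(R)=2; free=2−2=0
SNF(R) diag = [2, 2] → torsion [2, 2]

Answer: M ≅ ℤ/2 ⊕ ℤ/2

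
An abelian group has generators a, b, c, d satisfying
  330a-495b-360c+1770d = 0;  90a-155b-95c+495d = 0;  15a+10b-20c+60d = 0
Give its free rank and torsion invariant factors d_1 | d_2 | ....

Answer: M ≅ ℤ^1 ⊕ ℤ/5 ⊕ ℤ/15 ⊕ ℤ/45

Derivation:
rank_ℚ(R)=3; free=4−3=1
SNF(R) diag = [5, 15, 45] → torsion [5, 15, 45]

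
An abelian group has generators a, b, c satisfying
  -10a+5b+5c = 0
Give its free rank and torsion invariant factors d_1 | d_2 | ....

rank_ℚ(R)=1; free=3−1=2
SNF(R) diag = [5] → torsion [5]

Answer: M ≅ ℤ^2 ⊕ ℤ/5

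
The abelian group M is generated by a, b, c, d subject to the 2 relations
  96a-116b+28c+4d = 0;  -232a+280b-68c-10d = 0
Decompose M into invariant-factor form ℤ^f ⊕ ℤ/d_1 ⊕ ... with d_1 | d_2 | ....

Answer: M ≅ ℤ^2 ⊕ ℤ/2 ⊕ ℤ/4

Derivation:
rank_ℚ(R)=2; free=4−2=2
SNF(R) diag = [2, 4] → torsion [2, 4]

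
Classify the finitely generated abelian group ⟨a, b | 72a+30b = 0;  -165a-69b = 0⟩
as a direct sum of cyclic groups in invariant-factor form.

rank_ℚ(R)=2; free=2−2=0
SNF(R) diag = [3, 6] → torsion [3, 6]

Answer: M ≅ ℤ/3 ⊕ ℤ/6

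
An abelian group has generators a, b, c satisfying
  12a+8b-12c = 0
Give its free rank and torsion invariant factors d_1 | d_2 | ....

Answer: M ≅ ℤ^2 ⊕ ℤ/4

Derivation:
rank_ℚ(R)=1; free=3−1=2
SNF(R) diag = [4] → torsion [4]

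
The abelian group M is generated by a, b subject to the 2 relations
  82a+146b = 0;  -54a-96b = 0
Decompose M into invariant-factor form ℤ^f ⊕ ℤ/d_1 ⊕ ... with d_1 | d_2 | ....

rank_ℚ(R)=2; free=2−2=0
SNF(R) diag = [2, 6] → torsion [2, 6]

Answer: M ≅ ℤ/2 ⊕ ℤ/6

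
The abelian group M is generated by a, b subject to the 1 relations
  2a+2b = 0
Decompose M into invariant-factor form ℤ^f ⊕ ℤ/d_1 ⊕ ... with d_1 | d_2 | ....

Answer: M ≅ ℤ^1 ⊕ ℤ/2

Derivation:
rank_ℚ(R)=1; free=2−1=1
SNF(R) diag = [2] → torsion [2]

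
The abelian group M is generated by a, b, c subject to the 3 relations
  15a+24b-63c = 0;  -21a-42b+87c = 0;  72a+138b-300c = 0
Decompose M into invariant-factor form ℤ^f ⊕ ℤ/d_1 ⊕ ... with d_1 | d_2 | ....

rank_ℚ(R)=3; free=3−3=0
SNF(R) diag = [3, 6, 6] → torsion [3, 6, 6]

Answer: M ≅ ℤ/3 ⊕ ℤ/6 ⊕ ℤ/6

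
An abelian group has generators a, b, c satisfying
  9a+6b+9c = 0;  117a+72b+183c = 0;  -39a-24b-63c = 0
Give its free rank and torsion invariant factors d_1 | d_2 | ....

rank_ℚ(R)=3; free=3−3=0
SNF(R) diag = [3, 6, 6] → torsion [3, 6, 6]

Answer: M ≅ ℤ/3 ⊕ ℤ/6 ⊕ ℤ/6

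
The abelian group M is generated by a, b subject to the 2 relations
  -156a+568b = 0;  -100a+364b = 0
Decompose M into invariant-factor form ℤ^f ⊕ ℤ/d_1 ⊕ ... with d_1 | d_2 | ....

Answer: M ≅ ℤ/4 ⊕ ℤ/4

Derivation:
rank_ℚ(R)=2; free=2−2=0
SNF(R) diag = [4, 4] → torsion [4, 4]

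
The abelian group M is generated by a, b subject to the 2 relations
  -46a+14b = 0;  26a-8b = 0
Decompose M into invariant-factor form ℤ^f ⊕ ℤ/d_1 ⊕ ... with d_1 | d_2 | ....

rank_ℚ(R)=2; free=2−2=0
SNF(R) diag = [2, 2] → torsion [2, 2]

Answer: M ≅ ℤ/2 ⊕ ℤ/2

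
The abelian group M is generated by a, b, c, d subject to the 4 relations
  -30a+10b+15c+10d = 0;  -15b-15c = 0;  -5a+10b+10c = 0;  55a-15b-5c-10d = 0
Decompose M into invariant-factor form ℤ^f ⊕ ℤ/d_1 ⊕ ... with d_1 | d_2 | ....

Answer: M ≅ ℤ/5 ⊕ ℤ/5 ⊕ ℤ/15 ⊕ ℤ/30

Derivation:
rank_ℚ(R)=4; free=4−4=0
SNF(R) diag = [5, 5, 15, 30] → torsion [5, 5, 15, 30]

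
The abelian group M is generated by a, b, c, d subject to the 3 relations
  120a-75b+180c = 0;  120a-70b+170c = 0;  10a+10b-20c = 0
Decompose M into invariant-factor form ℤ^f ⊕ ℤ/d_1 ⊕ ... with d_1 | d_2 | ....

Answer: M ≅ ℤ^1 ⊕ ℤ/5 ⊕ ℤ/10 ⊕ ℤ/30

Derivation:
rank_ℚ(R)=3; free=4−3=1
SNF(R) diag = [5, 10, 30] → torsion [5, 10, 30]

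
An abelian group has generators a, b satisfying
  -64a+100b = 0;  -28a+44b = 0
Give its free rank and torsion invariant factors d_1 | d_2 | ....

rank_ℚ(R)=2; free=2−2=0
SNF(R) diag = [4, 4] → torsion [4, 4]

Answer: M ≅ ℤ/4 ⊕ ℤ/4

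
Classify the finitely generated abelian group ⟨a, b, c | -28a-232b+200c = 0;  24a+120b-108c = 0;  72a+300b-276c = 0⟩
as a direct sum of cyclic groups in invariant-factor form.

Answer: M ≅ ℤ/4 ⊕ ℤ/12 ⊕ ℤ/12

Derivation:
rank_ℚ(R)=3; free=3−3=0
SNF(R) diag = [4, 12, 12] → torsion [4, 12, 12]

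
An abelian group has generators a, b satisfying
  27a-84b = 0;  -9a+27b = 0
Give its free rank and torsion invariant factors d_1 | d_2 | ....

Answer: M ≅ ℤ/3 ⊕ ℤ/9

Derivation:
rank_ℚ(R)=2; free=2−2=0
SNF(R) diag = [3, 9] → torsion [3, 9]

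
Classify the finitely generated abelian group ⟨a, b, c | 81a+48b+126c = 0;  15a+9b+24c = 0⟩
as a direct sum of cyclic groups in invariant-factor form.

Answer: M ≅ ℤ^1 ⊕ ℤ/3 ⊕ ℤ/3

Derivation:
rank_ℚ(R)=2; free=3−2=1
SNF(R) diag = [3, 3] → torsion [3, 3]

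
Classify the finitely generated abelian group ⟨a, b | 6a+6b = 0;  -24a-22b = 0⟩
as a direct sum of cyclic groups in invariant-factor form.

rank_ℚ(R)=2; free=2−2=0
SNF(R) diag = [2, 6] → torsion [2, 6]

Answer: M ≅ ℤ/2 ⊕ ℤ/6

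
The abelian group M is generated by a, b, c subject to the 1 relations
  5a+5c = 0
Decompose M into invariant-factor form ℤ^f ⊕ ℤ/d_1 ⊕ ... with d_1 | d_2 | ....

Answer: M ≅ ℤ^2 ⊕ ℤ/5

Derivation:
rank_ℚ(R)=1; free=3−1=2
SNF(R) diag = [5] → torsion [5]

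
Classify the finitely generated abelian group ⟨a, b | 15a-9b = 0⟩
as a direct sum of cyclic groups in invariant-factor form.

rank_ℚ(R)=1; free=2−1=1
SNF(R) diag = [3] → torsion [3]

Answer: M ≅ ℤ^1 ⊕ ℤ/3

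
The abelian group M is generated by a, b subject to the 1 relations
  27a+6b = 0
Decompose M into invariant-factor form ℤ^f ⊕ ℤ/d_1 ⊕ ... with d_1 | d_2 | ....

Answer: M ≅ ℤ^1 ⊕ ℤ/3

Derivation:
rank_ℚ(R)=1; free=2−1=1
SNF(R) diag = [3] → torsion [3]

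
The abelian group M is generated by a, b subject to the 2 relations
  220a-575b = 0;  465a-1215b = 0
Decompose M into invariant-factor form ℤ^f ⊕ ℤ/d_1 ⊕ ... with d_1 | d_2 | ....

Answer: M ≅ ℤ/5 ⊕ ℤ/15

Derivation:
rank_ℚ(R)=2; free=2−2=0
SNF(R) diag = [5, 15] → torsion [5, 15]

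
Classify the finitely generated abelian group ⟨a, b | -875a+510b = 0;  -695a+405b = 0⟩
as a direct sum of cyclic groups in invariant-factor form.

Answer: M ≅ ℤ/5 ⊕ ℤ/15

Derivation:
rank_ℚ(R)=2; free=2−2=0
SNF(R) diag = [5, 15] → torsion [5, 15]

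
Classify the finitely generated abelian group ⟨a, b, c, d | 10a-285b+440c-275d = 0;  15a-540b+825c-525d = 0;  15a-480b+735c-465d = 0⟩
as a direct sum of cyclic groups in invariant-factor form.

Answer: M ≅ ℤ^1 ⊕ ℤ/5 ⊕ ℤ/15 ⊕ ℤ/30

Derivation:
rank_ℚ(R)=3; free=4−3=1
SNF(R) diag = [5, 15, 30] → torsion [5, 15, 30]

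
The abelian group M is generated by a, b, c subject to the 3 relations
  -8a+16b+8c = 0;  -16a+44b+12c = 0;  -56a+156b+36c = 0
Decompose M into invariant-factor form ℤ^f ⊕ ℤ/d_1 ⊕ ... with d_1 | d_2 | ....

rank_ℚ(R)=3; free=3−3=0
SNF(R) diag = [4, 8, 16] → torsion [4, 8, 16]

Answer: M ≅ ℤ/4 ⊕ ℤ/8 ⊕ ℤ/16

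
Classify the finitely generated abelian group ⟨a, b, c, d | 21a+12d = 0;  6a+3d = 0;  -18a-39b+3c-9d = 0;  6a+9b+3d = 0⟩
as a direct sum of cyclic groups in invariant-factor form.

Answer: M ≅ ℤ/3 ⊕ ℤ/3 ⊕ ℤ/3 ⊕ ℤ/9

Derivation:
rank_ℚ(R)=4; free=4−4=0
SNF(R) diag = [3, 3, 3, 9] → torsion [3, 3, 3, 9]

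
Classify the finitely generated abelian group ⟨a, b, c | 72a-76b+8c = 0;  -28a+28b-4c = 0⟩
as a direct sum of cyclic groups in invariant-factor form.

Answer: M ≅ ℤ^1 ⊕ ℤ/4 ⊕ ℤ/4

Derivation:
rank_ℚ(R)=2; free=3−2=1
SNF(R) diag = [4, 4] → torsion [4, 4]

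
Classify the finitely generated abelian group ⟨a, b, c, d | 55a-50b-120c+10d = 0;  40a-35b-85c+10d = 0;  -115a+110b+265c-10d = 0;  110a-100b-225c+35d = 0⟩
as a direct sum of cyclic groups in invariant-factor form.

Answer: M ≅ ℤ/5 ⊕ ℤ/5 ⊕ ℤ/15 ⊕ ℤ/15

Derivation:
rank_ℚ(R)=4; free=4−4=0
SNF(R) diag = [5, 5, 15, 15] → torsion [5, 5, 15, 15]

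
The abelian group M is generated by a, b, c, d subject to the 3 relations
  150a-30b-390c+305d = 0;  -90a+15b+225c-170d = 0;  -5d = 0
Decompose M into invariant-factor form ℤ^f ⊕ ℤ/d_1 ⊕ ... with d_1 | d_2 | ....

rank_ℚ(R)=3; free=4−3=1
SNF(R) diag = [5, 15, 30] → torsion [5, 15, 30]

Answer: M ≅ ℤ^1 ⊕ ℤ/5 ⊕ ℤ/15 ⊕ ℤ/30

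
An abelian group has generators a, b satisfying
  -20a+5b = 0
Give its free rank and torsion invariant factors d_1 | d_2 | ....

rank_ℚ(R)=1; free=2−1=1
SNF(R) diag = [5] → torsion [5]

Answer: M ≅ ℤ^1 ⊕ ℤ/5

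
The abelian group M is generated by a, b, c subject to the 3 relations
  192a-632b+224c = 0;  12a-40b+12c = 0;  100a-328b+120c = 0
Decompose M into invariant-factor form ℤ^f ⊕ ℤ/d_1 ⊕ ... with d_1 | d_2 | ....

rank_ℚ(R)=3; free=3−3=0
SNF(R) diag = [4, 4, 8] → torsion [4, 4, 8]

Answer: M ≅ ℤ/4 ⊕ ℤ/4 ⊕ ℤ/8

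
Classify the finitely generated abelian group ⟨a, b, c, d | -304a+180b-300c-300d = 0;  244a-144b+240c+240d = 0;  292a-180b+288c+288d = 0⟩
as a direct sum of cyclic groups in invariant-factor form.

Answer: M ≅ ℤ^1 ⊕ ℤ/4 ⊕ ℤ/12 ⊕ ℤ/36

Derivation:
rank_ℚ(R)=3; free=4−3=1
SNF(R) diag = [4, 12, 36] → torsion [4, 12, 36]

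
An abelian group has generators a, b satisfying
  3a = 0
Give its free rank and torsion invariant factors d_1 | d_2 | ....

Answer: M ≅ ℤ^1 ⊕ ℤ/3

Derivation:
rank_ℚ(R)=1; free=2−1=1
SNF(R) diag = [3] → torsion [3]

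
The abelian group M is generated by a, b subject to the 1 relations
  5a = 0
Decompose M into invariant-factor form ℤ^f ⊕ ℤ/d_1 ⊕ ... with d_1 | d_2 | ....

rank_ℚ(R)=1; free=2−1=1
SNF(R) diag = [5] → torsion [5]

Answer: M ≅ ℤ^1 ⊕ ℤ/5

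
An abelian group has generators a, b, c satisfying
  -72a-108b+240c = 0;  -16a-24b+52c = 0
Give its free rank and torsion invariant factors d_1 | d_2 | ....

Answer: M ≅ ℤ^1 ⊕ ℤ/4 ⊕ ℤ/12

Derivation:
rank_ℚ(R)=2; free=3−2=1
SNF(R) diag = [4, 12] → torsion [4, 12]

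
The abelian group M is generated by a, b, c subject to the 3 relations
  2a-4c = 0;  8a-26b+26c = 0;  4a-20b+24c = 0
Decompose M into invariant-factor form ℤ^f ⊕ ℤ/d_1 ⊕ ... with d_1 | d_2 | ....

Answer: M ≅ ℤ/2 ⊕ ℤ/2 ⊕ ℤ/4

Derivation:
rank_ℚ(R)=3; free=3−3=0
SNF(R) diag = [2, 2, 4] → torsion [2, 2, 4]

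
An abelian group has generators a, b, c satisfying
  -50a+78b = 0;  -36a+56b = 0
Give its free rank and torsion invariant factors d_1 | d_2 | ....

Answer: M ≅ ℤ^1 ⊕ ℤ/2 ⊕ ℤ/4

Derivation:
rank_ℚ(R)=2; free=3−2=1
SNF(R) diag = [2, 4] → torsion [2, 4]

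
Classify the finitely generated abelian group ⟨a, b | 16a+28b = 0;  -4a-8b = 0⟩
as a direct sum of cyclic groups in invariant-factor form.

rank_ℚ(R)=2; free=2−2=0
SNF(R) diag = [4, 4] → torsion [4, 4]

Answer: M ≅ ℤ/4 ⊕ ℤ/4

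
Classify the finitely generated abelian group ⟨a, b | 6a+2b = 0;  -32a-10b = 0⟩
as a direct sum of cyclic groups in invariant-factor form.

Answer: M ≅ ℤ/2 ⊕ ℤ/2

Derivation:
rank_ℚ(R)=2; free=2−2=0
SNF(R) diag = [2, 2] → torsion [2, 2]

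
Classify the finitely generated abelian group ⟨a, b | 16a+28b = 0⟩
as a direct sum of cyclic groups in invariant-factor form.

Answer: M ≅ ℤ^1 ⊕ ℤ/4

Derivation:
rank_ℚ(R)=1; free=2−1=1
SNF(R) diag = [4] → torsion [4]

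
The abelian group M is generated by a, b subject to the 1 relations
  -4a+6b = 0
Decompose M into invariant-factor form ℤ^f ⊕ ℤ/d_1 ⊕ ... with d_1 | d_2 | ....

rank_ℚ(R)=1; free=2−1=1
SNF(R) diag = [2] → torsion [2]

Answer: M ≅ ℤ^1 ⊕ ℤ/2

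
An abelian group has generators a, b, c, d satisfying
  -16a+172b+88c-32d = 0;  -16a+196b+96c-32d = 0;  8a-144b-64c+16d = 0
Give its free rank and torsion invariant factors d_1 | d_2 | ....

Answer: M ≅ ℤ^1 ⊕ ℤ/4 ⊕ ℤ/8 ⊕ ℤ/8

Derivation:
rank_ℚ(R)=3; free=4−3=1
SNF(R) diag = [4, 8, 8] → torsion [4, 8, 8]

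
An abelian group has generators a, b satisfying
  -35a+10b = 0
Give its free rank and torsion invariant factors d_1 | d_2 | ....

Answer: M ≅ ℤ^1 ⊕ ℤ/5

Derivation:
rank_ℚ(R)=1; free=2−1=1
SNF(R) diag = [5] → torsion [5]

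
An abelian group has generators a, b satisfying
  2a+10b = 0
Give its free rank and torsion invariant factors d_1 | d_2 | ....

rank_ℚ(R)=1; free=2−1=1
SNF(R) diag = [2] → torsion [2]

Answer: M ≅ ℤ^1 ⊕ ℤ/2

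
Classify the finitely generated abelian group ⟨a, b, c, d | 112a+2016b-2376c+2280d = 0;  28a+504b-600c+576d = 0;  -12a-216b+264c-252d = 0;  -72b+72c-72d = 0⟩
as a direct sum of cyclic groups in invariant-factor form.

rank_ℚ(R)=4; free=4−4=0
SNF(R) diag = [4, 12, 24, 72] → torsion [4, 12, 24, 72]

Answer: M ≅ ℤ/4 ⊕ ℤ/12 ⊕ ℤ/24 ⊕ ℤ/72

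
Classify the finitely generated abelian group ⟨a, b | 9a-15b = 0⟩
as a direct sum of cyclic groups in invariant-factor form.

Answer: M ≅ ℤ^1 ⊕ ℤ/3

Derivation:
rank_ℚ(R)=1; free=2−1=1
SNF(R) diag = [3] → torsion [3]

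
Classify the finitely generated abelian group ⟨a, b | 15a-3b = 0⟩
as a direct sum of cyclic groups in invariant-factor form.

Answer: M ≅ ℤ^1 ⊕ ℤ/3

Derivation:
rank_ℚ(R)=1; free=2−1=1
SNF(R) diag = [3] → torsion [3]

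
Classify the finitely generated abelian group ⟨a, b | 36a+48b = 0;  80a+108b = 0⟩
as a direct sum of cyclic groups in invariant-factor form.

Answer: M ≅ ℤ/4 ⊕ ℤ/12

Derivation:
rank_ℚ(R)=2; free=2−2=0
SNF(R) diag = [4, 12] → torsion [4, 12]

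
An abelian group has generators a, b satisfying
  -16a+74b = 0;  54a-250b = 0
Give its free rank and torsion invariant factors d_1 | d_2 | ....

rank_ℚ(R)=2; free=2−2=0
SNF(R) diag = [2, 2] → torsion [2, 2]

Answer: M ≅ ℤ/2 ⊕ ℤ/2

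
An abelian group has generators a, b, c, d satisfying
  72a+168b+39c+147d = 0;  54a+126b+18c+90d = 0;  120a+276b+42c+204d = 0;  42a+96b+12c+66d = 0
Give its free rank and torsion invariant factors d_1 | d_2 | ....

rank_ℚ(R)=4; free=4−4=0
SNF(R) diag = [3, 6, 6, 18] → torsion [3, 6, 6, 18]

Answer: M ≅ ℤ/3 ⊕ ℤ/6 ⊕ ℤ/6 ⊕ ℤ/18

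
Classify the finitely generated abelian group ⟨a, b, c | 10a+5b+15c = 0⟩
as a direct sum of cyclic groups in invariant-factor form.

Answer: M ≅ ℤ^2 ⊕ ℤ/5

Derivation:
rank_ℚ(R)=1; free=3−1=2
SNF(R) diag = [5] → torsion [5]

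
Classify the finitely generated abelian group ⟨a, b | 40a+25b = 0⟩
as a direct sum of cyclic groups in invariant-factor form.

Answer: M ≅ ℤ^1 ⊕ ℤ/5

Derivation:
rank_ℚ(R)=1; free=2−1=1
SNF(R) diag = [5] → torsion [5]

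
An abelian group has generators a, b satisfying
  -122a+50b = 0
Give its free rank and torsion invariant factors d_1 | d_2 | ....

rank_ℚ(R)=1; free=2−1=1
SNF(R) diag = [2] → torsion [2]

Answer: M ≅ ℤ^1 ⊕ ℤ/2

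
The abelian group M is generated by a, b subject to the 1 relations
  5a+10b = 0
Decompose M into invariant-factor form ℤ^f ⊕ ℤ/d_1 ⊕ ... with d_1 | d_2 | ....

rank_ℚ(R)=1; free=2−1=1
SNF(R) diag = [5] → torsion [5]

Answer: M ≅ ℤ^1 ⊕ ℤ/5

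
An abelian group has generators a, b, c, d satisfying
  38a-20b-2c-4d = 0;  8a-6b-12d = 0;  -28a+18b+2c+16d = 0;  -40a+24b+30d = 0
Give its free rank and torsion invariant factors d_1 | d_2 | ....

Answer: M ≅ ℤ/2 ⊕ ℤ/2 ⊕ ℤ/2 ⊕ ℤ/6

Derivation:
rank_ℚ(R)=4; free=4−4=0
SNF(R) diag = [2, 2, 2, 6] → torsion [2, 2, 2, 6]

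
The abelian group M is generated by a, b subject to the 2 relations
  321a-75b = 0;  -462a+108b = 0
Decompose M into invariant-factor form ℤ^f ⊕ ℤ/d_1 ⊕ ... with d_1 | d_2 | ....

rank_ℚ(R)=2; free=2−2=0
SNF(R) diag = [3, 6] → torsion [3, 6]

Answer: M ≅ ℤ/3 ⊕ ℤ/6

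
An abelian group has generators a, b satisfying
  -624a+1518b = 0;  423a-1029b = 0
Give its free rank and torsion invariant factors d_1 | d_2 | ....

rank_ℚ(R)=2; free=2−2=0
SNF(R) diag = [3, 6] → torsion [3, 6]

Answer: M ≅ ℤ/3 ⊕ ℤ/6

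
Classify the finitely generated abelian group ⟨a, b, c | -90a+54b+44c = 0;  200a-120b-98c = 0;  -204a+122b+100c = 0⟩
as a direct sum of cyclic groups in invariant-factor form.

Answer: M ≅ ℤ/2 ⊕ ℤ/2 ⊕ ℤ/2

Derivation:
rank_ℚ(R)=3; free=3−3=0
SNF(R) diag = [2, 2, 2] → torsion [2, 2, 2]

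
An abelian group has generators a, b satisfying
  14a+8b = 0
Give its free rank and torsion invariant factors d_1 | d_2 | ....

rank_ℚ(R)=1; free=2−1=1
SNF(R) diag = [2] → torsion [2]

Answer: M ≅ ℤ^1 ⊕ ℤ/2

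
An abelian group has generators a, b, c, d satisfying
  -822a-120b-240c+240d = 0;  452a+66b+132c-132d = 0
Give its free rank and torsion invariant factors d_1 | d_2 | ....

Answer: M ≅ ℤ^2 ⊕ ℤ/2 ⊕ ℤ/6

Derivation:
rank_ℚ(R)=2; free=4−2=2
SNF(R) diag = [2, 6] → torsion [2, 6]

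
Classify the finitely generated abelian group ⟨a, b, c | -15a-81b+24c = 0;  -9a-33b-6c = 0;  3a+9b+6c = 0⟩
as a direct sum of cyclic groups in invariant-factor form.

rank_ℚ(R)=3; free=3−3=0
SNF(R) diag = [3, 6, 18] → torsion [3, 6, 18]

Answer: M ≅ ℤ/3 ⊕ ℤ/6 ⊕ ℤ/18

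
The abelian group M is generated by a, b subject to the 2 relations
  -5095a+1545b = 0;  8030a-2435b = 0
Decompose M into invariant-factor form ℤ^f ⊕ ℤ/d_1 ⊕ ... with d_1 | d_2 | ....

Answer: M ≅ ℤ/5 ⊕ ℤ/5

Derivation:
rank_ℚ(R)=2; free=2−2=0
SNF(R) diag = [5, 5] → torsion [5, 5]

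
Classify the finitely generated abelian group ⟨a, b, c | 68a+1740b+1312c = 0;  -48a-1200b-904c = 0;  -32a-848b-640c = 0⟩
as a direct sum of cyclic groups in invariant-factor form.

rank_ℚ(R)=3; free=3−3=0
SNF(R) diag = [4, 8, 16] → torsion [4, 8, 16]

Answer: M ≅ ℤ/4 ⊕ ℤ/8 ⊕ ℤ/16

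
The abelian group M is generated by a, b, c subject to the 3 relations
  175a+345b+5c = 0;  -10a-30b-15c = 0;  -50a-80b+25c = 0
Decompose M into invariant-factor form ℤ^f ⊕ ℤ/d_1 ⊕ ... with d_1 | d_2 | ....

rank_ℚ(R)=3; free=3−3=0
SNF(R) diag = [5, 5, 10] → torsion [5, 5, 10]

Answer: M ≅ ℤ/5 ⊕ ℤ/5 ⊕ ℤ/10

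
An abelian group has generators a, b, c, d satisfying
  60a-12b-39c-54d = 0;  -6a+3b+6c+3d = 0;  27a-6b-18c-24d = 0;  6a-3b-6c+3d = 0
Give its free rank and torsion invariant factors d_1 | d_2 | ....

Answer: M ≅ ℤ/3 ⊕ ℤ/3 ⊕ ℤ/3 ⊕ ℤ/6

Derivation:
rank_ℚ(R)=4; free=4−4=0
SNF(R) diag = [3, 3, 3, 6] → torsion [3, 3, 3, 6]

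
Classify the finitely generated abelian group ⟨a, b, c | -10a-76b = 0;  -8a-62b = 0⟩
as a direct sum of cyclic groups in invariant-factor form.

rank_ℚ(R)=2; free=3−2=1
SNF(R) diag = [2, 6] → torsion [2, 6]

Answer: M ≅ ℤ^1 ⊕ ℤ/2 ⊕ ℤ/6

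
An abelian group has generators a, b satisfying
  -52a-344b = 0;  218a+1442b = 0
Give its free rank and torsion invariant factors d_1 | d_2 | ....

rank_ℚ(R)=2; free=2−2=0
SNF(R) diag = [2, 4] → torsion [2, 4]

Answer: M ≅ ℤ/2 ⊕ ℤ/4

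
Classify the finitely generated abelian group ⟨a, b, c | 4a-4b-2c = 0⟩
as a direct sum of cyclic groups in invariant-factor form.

rank_ℚ(R)=1; free=3−1=2
SNF(R) diag = [2] → torsion [2]

Answer: M ≅ ℤ^2 ⊕ ℤ/2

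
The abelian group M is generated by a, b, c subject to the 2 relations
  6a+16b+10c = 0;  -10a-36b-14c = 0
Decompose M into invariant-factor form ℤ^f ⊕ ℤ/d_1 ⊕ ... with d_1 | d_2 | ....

rank_ℚ(R)=2; free=3−2=1
SNF(R) diag = [2, 4] → torsion [2, 4]

Answer: M ≅ ℤ^1 ⊕ ℤ/2 ⊕ ℤ/4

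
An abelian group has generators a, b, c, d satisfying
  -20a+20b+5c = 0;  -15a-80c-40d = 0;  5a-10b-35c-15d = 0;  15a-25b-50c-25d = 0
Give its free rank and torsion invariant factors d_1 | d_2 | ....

Answer: M ≅ ℤ/5 ⊕ ℤ/5 ⊕ ℤ/5 ⊕ ℤ/15

Derivation:
rank_ℚ(R)=4; free=4−4=0
SNF(R) diag = [5, 5, 5, 15] → torsion [5, 5, 5, 15]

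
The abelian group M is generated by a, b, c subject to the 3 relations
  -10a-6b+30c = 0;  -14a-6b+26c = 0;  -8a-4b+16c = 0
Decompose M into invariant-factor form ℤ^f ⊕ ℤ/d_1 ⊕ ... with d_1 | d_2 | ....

rank_ℚ(R)=3; free=3−3=0
SNF(R) diag = [2, 4, 8] → torsion [2, 4, 8]

Answer: M ≅ ℤ/2 ⊕ ℤ/4 ⊕ ℤ/8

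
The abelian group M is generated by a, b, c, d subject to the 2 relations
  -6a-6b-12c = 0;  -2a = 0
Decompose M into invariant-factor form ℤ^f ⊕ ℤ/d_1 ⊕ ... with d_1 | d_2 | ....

Answer: M ≅ ℤ^2 ⊕ ℤ/2 ⊕ ℤ/6

Derivation:
rank_ℚ(R)=2; free=4−2=2
SNF(R) diag = [2, 6] → torsion [2, 6]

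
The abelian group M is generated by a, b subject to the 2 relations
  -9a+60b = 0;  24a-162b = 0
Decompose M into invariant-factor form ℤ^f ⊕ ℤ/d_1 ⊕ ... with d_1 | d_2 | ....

rank_ℚ(R)=2; free=2−2=0
SNF(R) diag = [3, 6] → torsion [3, 6]

Answer: M ≅ ℤ/3 ⊕ ℤ/6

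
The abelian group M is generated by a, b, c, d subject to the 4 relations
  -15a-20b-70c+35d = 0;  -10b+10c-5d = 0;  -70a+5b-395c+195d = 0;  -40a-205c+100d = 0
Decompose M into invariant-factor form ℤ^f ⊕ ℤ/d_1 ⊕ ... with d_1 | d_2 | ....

rank_ℚ(R)=4; free=4−4=0
SNF(R) diag = [5, 5, 5, 15] → torsion [5, 5, 5, 15]

Answer: M ≅ ℤ/5 ⊕ ℤ/5 ⊕ ℤ/5 ⊕ ℤ/15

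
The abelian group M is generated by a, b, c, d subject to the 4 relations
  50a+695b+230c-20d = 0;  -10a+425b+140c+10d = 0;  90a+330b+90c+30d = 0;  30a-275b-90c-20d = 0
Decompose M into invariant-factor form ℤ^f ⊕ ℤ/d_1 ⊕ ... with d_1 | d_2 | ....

rank_ℚ(R)=4; free=4−4=0
SNF(R) diag = [5, 10, 30, 60] → torsion [5, 10, 30, 60]

Answer: M ≅ ℤ/5 ⊕ ℤ/10 ⊕ ℤ/30 ⊕ ℤ/60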